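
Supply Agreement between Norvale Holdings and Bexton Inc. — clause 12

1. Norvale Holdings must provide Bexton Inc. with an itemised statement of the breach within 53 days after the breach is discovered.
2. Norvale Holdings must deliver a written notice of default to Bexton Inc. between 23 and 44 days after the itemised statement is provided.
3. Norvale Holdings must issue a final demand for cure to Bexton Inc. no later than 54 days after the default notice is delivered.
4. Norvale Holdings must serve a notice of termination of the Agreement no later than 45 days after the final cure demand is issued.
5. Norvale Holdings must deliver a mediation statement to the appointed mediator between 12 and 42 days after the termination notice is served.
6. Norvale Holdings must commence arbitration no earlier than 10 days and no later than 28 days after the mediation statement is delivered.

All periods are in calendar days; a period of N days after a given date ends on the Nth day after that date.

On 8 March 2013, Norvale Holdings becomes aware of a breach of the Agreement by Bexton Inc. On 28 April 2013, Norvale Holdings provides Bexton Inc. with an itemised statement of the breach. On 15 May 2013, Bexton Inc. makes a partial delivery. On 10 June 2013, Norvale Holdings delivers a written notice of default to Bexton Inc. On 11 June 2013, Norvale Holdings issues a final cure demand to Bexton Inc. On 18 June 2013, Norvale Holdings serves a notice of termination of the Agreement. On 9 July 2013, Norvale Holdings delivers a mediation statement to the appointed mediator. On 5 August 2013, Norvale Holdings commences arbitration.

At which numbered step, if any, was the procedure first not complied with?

None — every step was satisfied

Step 1 — counting 53 days from 8 March 2013 (when the breach is discovered) gives a deadline of 30 April 2013; 28 April 2013 is within that limit.
Step 2 — 23 and 44 days from 28 April 2013 (when the itemised statement is provided) are 21 May 2013 and 11 June 2013 respectively; done 10 June 2013 — within the window.
Step 3 — counting 54 days from 10 June 2013 (when the default notice is delivered) gives a deadline of 3 August 2013; 11 June 2013 is within that limit.
Step 4 — counting 45 days from 11 June 2013 (when the final cure demand is issued) gives a deadline of 26 July 2013; 18 June 2013 is within that limit.
Step 5 — 12 and 42 days from 18 June 2013 (when the termination notice is served) are 30 June 2013 and 30 July 2013 respectively; done 9 July 2013, which is between those dates.
Step 6 — 10 and 28 days from 9 July 2013 (when the mediation statement is delivered) are 19 July 2013 and 6 August 2013 respectively; done 5 August 2013 — within the window.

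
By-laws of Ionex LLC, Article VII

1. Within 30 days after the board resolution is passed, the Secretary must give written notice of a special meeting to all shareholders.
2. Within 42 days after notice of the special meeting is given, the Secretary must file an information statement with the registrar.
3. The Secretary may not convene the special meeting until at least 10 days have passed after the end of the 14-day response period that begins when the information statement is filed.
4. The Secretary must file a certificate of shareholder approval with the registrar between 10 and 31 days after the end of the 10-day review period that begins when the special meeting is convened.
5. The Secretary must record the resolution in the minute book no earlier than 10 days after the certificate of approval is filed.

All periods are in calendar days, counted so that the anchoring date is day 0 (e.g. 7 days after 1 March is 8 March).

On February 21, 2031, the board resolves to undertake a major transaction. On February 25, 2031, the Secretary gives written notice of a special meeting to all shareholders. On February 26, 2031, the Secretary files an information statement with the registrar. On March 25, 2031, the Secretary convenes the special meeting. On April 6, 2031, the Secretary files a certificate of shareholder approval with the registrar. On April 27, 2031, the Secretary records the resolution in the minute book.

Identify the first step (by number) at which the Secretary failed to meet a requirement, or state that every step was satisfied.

Step 1 — counting 30 days from February 21, 2031 (when the board resolution is passed) gives a deadline of March 23, 2031; February 25, 2031 is within that limit.
Step 2 — counting 42 days from February 25, 2031 (when notice of the special meeting is given) gives a deadline of April 8, 2031; February 26, 2031 is within that limit.
Step 3 — must wait 10 days from March 12, 2031 (end of the 14-day response period, which began when the information statement is filed on February 26, 2031), so not before March 22, 2031; March 25, 2031 is on or after that date.
Step 4 — 10 and 31 days from April 4, 2031 (end of the 10-day review period, which began when the special meeting is convened on March 25, 2031) are April 14, 2031 and May 5, 2031 respectively; April 6, 2031 is 8 days too early.

Step 4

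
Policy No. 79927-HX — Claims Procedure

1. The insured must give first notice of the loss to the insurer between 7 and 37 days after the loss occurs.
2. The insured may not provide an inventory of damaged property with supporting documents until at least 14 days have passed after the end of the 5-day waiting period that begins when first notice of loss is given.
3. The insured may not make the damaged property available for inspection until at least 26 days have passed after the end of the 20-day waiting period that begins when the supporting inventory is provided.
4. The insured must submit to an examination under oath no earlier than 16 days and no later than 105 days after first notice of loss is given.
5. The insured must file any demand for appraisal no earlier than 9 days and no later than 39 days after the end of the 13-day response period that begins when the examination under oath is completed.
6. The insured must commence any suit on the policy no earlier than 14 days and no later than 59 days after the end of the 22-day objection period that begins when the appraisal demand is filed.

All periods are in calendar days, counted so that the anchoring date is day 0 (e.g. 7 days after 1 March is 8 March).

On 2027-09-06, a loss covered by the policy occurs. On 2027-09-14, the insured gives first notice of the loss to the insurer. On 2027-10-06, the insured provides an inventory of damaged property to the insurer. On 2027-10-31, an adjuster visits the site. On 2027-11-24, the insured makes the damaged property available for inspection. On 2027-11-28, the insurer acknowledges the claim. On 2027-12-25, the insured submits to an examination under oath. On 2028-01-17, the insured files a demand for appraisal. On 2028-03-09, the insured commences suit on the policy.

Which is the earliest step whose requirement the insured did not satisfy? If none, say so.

Step 1 — 7 and 37 days from 2027-09-06 (when the loss occurs) are 2027-09-13 and 2027-10-13 respectively; done 2027-09-14 — within the window.
Step 2 — must wait 14 days from 2027-09-19 (end of the 5-day waiting period, which began when first notice of loss is given on 2027-09-14), so not before 2027-10-03; done 2027-10-06 — permitted.
Step 3 — must wait 26 days from 2027-10-26 (end of the 20-day waiting period, which began when the supporting inventory is provided on 2027-10-06), so not before 2027-11-21; 2027-11-24 is on or after that date.
Step 4 — 16 and 105 days from 2027-09-14 (when first notice of loss is given) are 2027-09-30 and 2027-12-28 respectively; 2027-12-25 falls inside that range.
Step 5 — 9 and 39 days from 2028-01-07 (end of the 13-day response period, which began when the examination under oath is completed on 2027-12-25) are 2028-01-16 and 2028-02-15 respectively; done 2028-01-17, which is between those dates.
Step 6 — 14 and 59 days from 2028-02-08 (end of the 22-day objection period, which began when the appraisal demand is filed on 2028-01-17) are 2028-02-22 and 2028-04-07 respectively; done 2028-03-09 — within the window.

None — every step was satisfied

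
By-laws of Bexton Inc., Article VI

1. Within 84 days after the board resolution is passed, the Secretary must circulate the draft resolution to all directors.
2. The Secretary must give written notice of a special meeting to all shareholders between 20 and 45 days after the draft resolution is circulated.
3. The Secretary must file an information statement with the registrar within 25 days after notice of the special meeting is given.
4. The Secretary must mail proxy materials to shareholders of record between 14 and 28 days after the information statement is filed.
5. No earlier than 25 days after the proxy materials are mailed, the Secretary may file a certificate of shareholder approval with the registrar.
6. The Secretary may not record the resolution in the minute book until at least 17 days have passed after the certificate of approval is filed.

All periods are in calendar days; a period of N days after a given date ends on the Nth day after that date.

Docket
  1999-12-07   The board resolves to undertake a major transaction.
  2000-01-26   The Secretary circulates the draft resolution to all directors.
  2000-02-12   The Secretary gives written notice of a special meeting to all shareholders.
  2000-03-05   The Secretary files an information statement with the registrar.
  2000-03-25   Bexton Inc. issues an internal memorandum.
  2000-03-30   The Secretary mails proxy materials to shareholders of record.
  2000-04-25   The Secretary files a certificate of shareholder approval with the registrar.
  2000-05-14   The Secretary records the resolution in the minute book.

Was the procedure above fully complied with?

No

Step 1 — counting 84 days from 1999-12-07 (when the board resolution is passed) gives a deadline of 2000-02-29; done 2000-01-26 — timely.
Step 2 — 20 and 45 days from 2000-01-26 (when the draft resolution is circulated) are 2000-02-15 and 2000-03-11 respectively; 2000-02-12 is 3 days too early.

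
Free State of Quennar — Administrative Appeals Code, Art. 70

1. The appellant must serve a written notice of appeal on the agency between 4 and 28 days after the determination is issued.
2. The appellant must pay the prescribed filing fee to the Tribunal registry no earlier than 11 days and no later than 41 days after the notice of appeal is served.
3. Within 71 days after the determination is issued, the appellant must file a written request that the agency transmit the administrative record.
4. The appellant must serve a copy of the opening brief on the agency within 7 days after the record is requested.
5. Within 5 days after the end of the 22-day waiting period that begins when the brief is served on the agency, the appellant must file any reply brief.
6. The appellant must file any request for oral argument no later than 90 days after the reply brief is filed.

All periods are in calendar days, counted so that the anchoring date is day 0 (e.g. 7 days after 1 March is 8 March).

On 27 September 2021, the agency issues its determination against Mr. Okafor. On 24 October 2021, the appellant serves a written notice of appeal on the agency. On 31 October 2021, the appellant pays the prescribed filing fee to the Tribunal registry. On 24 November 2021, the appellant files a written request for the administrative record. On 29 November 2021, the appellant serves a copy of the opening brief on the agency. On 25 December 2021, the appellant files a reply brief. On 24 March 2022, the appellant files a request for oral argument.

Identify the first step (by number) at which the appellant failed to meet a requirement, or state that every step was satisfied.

Step 2

Step 1: the window is 4–28 days after 27 September 2021 (when the determination is issued), so 1 October 2021 through 25 October 2021; 24 October 2021 falls inside that range.
Step 2: the window is 11–41 days after 24 October 2021 (when the notice of appeal is served), so 4 November 2021 through 4 December 2021; done 31 October 2021 — 4 days before the window opened.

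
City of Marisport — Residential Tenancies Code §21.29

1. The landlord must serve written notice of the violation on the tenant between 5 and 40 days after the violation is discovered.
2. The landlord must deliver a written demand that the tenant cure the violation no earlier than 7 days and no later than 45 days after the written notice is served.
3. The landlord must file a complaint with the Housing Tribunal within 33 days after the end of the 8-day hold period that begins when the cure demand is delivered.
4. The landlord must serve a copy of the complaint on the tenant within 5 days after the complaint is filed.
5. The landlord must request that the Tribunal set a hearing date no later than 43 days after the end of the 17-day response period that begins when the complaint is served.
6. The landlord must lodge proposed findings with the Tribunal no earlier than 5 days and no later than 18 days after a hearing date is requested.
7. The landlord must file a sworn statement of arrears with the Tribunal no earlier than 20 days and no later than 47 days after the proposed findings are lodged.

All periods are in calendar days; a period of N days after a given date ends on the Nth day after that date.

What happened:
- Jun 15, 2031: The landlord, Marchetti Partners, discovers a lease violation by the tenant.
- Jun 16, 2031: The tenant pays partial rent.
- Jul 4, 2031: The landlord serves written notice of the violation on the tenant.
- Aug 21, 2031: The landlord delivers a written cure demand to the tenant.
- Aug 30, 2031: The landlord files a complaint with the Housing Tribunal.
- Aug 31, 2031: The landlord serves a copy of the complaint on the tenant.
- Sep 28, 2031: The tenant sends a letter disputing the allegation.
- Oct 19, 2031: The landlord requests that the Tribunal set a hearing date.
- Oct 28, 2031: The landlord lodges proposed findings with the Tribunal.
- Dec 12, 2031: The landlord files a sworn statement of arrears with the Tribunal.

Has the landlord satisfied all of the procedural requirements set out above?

No

Step 1: the window is 5–40 days after Jun 15, 2031 (when the violation is discovered), so Jun 20, 2031 through Jul 25, 2031; done Jul 4, 2031, which is between those dates.
Step 2: the window is 7–45 days after Jul 4, 2031 (when the written notice is served), so Jul 11, 2031 through Aug 18, 2031; Aug 21, 2031 is 3 days past the end of the window.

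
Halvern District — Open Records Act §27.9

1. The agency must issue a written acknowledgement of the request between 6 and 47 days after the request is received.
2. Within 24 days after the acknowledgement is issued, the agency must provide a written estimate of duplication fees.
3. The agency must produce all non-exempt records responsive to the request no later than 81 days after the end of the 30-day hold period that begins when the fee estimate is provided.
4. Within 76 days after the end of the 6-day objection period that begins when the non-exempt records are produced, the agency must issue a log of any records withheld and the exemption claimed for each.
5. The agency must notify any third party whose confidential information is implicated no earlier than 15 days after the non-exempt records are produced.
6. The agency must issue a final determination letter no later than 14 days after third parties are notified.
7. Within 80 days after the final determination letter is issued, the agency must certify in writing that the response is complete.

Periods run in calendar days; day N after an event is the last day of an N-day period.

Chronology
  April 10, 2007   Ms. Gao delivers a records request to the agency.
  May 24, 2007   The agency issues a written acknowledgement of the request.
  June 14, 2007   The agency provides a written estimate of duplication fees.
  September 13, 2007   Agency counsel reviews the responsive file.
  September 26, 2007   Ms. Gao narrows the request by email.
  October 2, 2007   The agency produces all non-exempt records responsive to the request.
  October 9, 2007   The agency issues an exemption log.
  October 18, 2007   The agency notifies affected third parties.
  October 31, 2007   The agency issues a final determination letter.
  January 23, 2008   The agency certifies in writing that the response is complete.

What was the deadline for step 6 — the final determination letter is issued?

November 1, 2007

Step 6 runs from October 18, 2007, when third parties are notified. 14 days after October 18, 2007 is November 1, 2007.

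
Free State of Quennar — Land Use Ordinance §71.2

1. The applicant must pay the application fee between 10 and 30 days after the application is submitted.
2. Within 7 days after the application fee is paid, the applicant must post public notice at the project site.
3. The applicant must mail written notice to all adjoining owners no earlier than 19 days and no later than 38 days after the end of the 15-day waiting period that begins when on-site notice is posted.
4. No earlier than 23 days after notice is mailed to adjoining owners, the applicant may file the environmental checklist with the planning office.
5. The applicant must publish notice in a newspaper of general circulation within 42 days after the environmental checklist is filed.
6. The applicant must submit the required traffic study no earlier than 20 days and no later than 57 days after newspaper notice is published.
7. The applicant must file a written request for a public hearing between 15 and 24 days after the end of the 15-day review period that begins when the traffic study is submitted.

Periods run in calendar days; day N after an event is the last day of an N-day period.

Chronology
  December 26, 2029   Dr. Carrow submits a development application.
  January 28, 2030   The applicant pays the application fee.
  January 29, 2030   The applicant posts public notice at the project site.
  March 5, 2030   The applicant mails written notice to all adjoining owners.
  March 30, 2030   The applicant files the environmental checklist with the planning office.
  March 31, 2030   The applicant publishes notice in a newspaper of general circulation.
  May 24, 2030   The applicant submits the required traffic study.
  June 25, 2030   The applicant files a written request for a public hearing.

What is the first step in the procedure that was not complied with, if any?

Step 1

(1) the permitted window runs from December 26, 2029 + 10 = January 5, 2030 to December 26, 2029 + 30 = January 25, 2030; done January 28, 2030 — 3 days after the window closed.
The analysis stops there.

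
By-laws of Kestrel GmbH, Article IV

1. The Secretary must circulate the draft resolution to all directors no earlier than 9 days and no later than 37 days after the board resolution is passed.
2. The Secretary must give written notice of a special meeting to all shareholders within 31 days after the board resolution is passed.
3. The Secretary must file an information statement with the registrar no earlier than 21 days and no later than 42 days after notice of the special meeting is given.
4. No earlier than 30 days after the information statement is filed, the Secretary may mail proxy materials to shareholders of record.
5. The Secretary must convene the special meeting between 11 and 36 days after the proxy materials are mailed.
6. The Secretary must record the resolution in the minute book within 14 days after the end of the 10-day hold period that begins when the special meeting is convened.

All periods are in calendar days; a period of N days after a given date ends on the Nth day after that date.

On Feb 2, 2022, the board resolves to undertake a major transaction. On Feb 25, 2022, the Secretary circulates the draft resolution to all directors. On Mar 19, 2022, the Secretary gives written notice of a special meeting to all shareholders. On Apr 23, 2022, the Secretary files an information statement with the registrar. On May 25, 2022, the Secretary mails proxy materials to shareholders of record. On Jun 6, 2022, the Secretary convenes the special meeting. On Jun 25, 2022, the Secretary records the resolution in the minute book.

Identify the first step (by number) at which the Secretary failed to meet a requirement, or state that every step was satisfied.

Step 2

Step 1: the window is 9–37 days after Feb 2, 2022 (when the board resolution is passed), so Feb 11, 2022 through Mar 11, 2022; Feb 25, 2022 falls inside that range.
Step 2: 31 days after Feb 2, 2022 (when the board resolution is passed) is Mar 5, 2022; not done until Mar 19, 2022, 14 days after the deadline.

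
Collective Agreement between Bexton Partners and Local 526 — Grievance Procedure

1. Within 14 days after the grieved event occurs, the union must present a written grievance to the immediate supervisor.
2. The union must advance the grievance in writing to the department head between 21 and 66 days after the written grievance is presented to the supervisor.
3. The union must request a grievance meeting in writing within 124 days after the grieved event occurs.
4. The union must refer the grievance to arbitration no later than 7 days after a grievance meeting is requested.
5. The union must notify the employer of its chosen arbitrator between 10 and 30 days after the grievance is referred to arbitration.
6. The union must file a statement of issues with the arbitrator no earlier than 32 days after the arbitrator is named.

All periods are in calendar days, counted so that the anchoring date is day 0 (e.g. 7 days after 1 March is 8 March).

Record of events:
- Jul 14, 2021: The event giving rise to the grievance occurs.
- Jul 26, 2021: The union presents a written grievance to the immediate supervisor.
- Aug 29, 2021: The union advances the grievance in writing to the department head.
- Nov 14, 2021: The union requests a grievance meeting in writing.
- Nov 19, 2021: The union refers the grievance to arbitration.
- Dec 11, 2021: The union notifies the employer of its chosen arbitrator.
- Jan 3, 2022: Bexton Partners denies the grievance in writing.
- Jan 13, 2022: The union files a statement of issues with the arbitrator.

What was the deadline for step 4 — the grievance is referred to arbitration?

Step 4 runs from Nov 14, 2021, when a grievance meeting is requested. 7 days after Nov 14, 2021 is Nov 21, 2021.

Nov 21, 2021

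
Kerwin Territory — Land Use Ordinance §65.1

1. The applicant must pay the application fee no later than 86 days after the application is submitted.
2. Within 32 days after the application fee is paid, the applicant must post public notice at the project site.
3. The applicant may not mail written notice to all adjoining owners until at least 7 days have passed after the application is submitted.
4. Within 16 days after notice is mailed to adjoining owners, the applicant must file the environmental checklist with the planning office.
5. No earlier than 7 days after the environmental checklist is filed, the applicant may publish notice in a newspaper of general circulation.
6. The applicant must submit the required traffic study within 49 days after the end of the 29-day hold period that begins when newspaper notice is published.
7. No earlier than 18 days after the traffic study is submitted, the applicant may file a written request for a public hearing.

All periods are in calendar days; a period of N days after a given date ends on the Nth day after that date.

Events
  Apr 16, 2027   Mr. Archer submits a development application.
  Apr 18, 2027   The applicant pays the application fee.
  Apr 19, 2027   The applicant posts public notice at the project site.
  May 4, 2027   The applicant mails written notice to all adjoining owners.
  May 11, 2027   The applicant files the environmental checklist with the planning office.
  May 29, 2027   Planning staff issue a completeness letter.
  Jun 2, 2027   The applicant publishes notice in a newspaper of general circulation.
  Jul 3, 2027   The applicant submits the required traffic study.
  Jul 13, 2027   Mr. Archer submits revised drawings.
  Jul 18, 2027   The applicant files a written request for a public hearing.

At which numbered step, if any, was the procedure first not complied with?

Step 7

Step 1 — counting 86 days from Apr 16, 2027 (when the application is submitted) gives a deadline of Jul 11, 2027; Apr 18, 2027 is within that limit.
Step 2 — counting 32 days from Apr 18, 2027 (when the application fee is paid) gives a deadline of May 20, 2027; done Apr 19, 2027 — timely.
Step 3 — must wait 7 days from Apr 16, 2027 (when the application is submitted), so not before Apr 23, 2027; done May 4, 2027, after the minimum wait.
Step 4 — counting 16 days from May 4, 2027 (when notice is mailed to adjoining owners) gives a deadline of May 20, 2027; completed May 11, 2027, before the deadline.
Step 5 — must wait 7 days from May 11, 2027 (when the environmental checklist is filed), so not before May 18, 2027; done Jun 2, 2027 — permitted.
Step 6 — counting 49 days from Jul 1, 2027 (end of the 29-day hold period, which began when newspaper notice is published on Jun 2, 2027) gives a deadline of Aug 19, 2027; completed Jul 3, 2027, before the deadline.
Step 7 — must wait 18 days from Jul 3, 2027 (when the traffic study is submitted), so not before Jul 21, 2027; acted on Jul 18, 2027, 3 days prematurely.
That is the first point of non-compliance.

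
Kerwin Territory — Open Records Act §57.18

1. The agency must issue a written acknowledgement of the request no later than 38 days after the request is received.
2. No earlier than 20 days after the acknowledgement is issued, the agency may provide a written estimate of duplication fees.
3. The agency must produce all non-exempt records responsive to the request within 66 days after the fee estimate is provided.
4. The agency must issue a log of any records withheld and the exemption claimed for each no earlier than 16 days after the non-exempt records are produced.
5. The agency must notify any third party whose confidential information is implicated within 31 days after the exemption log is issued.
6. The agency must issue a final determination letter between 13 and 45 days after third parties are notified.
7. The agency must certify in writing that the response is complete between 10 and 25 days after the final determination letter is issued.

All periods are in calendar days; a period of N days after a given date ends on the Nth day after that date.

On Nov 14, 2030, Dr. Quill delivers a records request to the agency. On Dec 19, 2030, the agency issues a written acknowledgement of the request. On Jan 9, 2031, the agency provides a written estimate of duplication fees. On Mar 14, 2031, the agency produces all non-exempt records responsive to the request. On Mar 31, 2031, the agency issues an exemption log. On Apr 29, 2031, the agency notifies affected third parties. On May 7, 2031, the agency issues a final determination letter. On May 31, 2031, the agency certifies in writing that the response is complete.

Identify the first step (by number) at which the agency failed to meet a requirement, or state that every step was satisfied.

Step 1 — counting 38 days from Nov 14, 2030 (when the request is received) gives a deadline of Dec 22, 2030; done Dec 19, 2030 — timely.
Step 2 — must wait 20 days from Dec 19, 2030 (when the acknowledgement is issued), so not before Jan 8, 2031; Jan 9, 2031 is on or after that date.
Step 3 — counting 66 days from Jan 9, 2031 (when the fee estimate is provided) gives a deadline of Mar 16, 2031; done Mar 14, 2031 — timely.
Step 4 — must wait 16 days from Mar 14, 2031 (when the non-exempt records are produced), so not before Mar 30, 2031; done Mar 31, 2031, after the minimum wait.
Step 5 — counting 31 days from Mar 31, 2031 (when the exemption log is issued) gives a deadline of May 1, 2031; done Apr 29, 2031 — timely.
Step 6 — 13 and 45 days from Apr 29, 2031 (when third parties are notified) are May 12, 2031 and Jun 13, 2031 respectively; done May 7, 2031 — 5 days before the window opened.
That is the first point of non-compliance.

Step 6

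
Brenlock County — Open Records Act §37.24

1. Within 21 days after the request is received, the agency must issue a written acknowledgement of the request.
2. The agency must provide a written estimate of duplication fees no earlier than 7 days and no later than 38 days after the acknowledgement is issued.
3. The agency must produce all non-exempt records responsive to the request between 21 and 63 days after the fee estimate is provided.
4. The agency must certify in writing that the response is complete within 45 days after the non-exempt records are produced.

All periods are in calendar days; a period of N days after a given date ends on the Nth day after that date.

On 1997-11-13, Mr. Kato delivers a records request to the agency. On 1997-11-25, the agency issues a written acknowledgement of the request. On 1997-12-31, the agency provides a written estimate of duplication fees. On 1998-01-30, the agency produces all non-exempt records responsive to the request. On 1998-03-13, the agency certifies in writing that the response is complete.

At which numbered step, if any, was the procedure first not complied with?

None — every step was satisfied

Step 1 — counting 21 days from 1997-11-13 (when the request is received) gives a deadline of 1997-12-04; 1997-11-25 is within that limit.
Step 2 — 7 and 38 days from 1997-11-25 (when the acknowledgement is issued) are 1997-12-02 and 1998-01-02 respectively; done 1997-12-31 — within the window.
Step 3 — 21 and 63 days from 1997-12-31 (when the fee estimate is provided) are 1998-01-21 and 1998-03-04 respectively; done 1998-01-30 — within the window.
Step 4 — counting 45 days from 1998-01-30 (when the non-exempt records are produced) gives a deadline of 1998-03-16; done 1998-03-13 — timely.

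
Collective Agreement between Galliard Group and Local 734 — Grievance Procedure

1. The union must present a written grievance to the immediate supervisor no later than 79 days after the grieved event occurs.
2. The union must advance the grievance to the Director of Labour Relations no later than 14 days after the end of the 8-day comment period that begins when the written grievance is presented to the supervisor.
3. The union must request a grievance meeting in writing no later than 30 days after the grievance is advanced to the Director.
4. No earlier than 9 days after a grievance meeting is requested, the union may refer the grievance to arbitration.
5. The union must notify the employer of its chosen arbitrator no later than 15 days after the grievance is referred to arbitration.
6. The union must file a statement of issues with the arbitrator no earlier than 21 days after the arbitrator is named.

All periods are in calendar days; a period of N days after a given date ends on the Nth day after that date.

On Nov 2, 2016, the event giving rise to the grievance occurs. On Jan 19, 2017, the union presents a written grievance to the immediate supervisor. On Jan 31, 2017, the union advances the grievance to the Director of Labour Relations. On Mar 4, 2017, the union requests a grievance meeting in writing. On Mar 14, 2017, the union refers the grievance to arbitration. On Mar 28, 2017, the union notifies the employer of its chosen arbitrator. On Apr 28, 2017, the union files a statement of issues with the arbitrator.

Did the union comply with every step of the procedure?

No

Step 1 — counting 79 days from Nov 2, 2016 (when the grieved event occurs) gives a deadline of Jan 20, 2017; done Jan 19, 2017 — timely.
Step 2 — counting 14 days from Jan 27, 2017 (end of the 8-day comment period, which began when the written grievance is presented to the supervisor on Jan 19, 2017) gives a deadline of Feb 10, 2017; done Jan 31, 2017 — timely.
Step 3 — counting 30 days from Jan 31, 2017 (when the grievance is advanced to the Director) gives a deadline of Mar 2, 2017; done Mar 4, 2017 — 2 days late.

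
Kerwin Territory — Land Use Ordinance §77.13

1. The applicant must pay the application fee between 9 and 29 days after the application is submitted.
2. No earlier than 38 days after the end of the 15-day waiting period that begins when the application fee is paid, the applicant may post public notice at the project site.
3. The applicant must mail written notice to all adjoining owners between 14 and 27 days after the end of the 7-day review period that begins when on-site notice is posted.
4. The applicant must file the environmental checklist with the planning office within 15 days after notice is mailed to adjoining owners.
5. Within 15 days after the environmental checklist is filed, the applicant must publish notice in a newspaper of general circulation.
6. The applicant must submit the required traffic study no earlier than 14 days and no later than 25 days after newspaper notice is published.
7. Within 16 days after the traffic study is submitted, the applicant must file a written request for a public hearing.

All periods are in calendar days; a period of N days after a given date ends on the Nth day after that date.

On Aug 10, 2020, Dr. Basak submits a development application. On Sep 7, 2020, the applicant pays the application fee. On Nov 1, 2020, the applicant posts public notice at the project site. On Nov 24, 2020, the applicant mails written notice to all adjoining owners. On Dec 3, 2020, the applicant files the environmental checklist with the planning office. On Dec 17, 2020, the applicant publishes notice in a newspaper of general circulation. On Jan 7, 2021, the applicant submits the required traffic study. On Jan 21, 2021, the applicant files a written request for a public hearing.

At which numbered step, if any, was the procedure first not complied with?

(1) the permitted window runs from Aug 10, 2020 + 9 = Aug 19, 2020 to Aug 10, 2020 + 29 = Sep 8, 2020; Sep 7, 2020 falls inside that range.
(2) permitted from Sep 22, 2020 + 38 days = Oct 30, 2020 onward; done Nov 1, 2020, after the minimum wait.
(3) the permitted window runs from Nov 8, 2020 + 14 = Nov 22, 2020 to Nov 8, 2020 + 27 = Dec 5, 2020; done Nov 24, 2020, which is between those dates.
(4) due by Nov 24, 2020 + 15 days = Dec 9, 2020; Dec 3, 2020 is within that limit.
(5) due by Dec 3, 2020 + 15 days = Dec 18, 2020; Dec 17, 2020 is within that limit.
(6) the permitted window runs from Dec 17, 2020 + 14 = Dec 31, 2020 to Dec 17, 2020 + 25 = Jan 11, 2021; done Jan 7, 2021, which is between those dates.
(7) due by Jan 7, 2021 + 16 days = Jan 23, 2021; done Jan 21, 2021 — timely.

None — every step was satisfied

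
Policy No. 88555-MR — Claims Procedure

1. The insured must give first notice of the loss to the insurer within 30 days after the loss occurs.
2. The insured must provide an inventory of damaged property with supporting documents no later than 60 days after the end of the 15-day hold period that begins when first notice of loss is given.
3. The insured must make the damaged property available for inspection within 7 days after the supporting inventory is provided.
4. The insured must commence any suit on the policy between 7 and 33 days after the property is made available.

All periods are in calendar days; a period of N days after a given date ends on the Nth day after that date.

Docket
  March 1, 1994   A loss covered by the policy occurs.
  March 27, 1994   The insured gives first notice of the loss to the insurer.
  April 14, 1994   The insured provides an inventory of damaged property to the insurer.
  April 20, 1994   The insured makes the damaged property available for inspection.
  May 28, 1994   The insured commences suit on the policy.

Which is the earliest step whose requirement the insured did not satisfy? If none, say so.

Step 1 — counting 30 days from March 1, 1994 (when the loss occurs) gives a deadline of March 31, 1994; March 27, 1994 is within that limit.
Step 2 — counting 60 days from April 11, 1994 (end of the 15-day hold period, which began when first notice of loss is given on March 27, 1994) gives a deadline of June 10, 1994; April 14, 1994 is within that limit.
Step 3 — counting 7 days from April 14, 1994 (when the supporting inventory is provided) gives a deadline of April 21, 1994; completed April 20, 1994, before the deadline.
Step 4 — 7 and 33 days from April 20, 1994 (when the property is made available) are April 27, 1994 and May 23, 1994 respectively; May 28, 1994 is 5 days past the end of the window.

Step 4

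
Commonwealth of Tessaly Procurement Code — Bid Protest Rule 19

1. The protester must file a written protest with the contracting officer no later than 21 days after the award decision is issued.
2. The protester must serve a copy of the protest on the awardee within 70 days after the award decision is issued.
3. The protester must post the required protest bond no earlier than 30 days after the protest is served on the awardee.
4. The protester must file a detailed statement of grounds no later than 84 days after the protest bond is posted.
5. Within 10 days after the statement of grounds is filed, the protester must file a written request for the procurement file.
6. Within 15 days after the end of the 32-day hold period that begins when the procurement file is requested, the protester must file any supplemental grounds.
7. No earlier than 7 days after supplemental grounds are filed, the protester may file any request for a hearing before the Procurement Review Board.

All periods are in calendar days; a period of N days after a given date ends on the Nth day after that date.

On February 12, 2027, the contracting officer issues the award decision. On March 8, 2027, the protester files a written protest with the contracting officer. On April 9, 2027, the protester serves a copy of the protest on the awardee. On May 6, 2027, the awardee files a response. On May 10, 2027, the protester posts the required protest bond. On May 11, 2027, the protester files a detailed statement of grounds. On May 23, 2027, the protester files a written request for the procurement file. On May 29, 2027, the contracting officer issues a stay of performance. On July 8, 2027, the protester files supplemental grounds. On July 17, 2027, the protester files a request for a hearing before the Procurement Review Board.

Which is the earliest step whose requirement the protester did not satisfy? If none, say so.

Step 1 — counting 21 days from February 12, 2027 (when the award decision is issued) gives a deadline of March 5, 2027; March 8, 2027 misses that deadline by 3 days.
Later steps need not be reached.

Step 1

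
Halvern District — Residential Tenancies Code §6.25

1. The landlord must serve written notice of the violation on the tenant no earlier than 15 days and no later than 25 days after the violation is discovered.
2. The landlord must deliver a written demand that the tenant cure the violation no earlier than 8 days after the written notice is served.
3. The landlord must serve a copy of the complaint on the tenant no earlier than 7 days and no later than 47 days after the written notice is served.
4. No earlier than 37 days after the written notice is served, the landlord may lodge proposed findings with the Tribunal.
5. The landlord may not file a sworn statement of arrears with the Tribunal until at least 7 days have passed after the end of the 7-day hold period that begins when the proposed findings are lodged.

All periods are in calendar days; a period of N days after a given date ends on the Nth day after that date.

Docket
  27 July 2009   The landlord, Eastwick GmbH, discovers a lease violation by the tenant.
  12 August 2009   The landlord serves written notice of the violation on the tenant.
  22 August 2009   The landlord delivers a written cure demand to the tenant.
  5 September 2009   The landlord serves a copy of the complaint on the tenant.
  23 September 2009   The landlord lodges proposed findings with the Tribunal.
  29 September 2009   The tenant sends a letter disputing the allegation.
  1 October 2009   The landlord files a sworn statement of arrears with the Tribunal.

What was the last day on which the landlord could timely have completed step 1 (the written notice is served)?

Step 1 runs from 27 July 2009, when the violation is discovered. The window is 15–25 days after 27 July 2009; it closes on 21 August 2009.

21 August 2009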